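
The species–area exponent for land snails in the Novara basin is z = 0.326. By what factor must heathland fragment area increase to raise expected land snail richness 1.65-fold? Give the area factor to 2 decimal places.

(A₂/A₁)^0.326 = 1.65, so A₂/A₁ = 1.65^(1/0.326) = 1.65^3.067
ln(A₂/A₁) = ln 1.65 / 0.326 = 0.5008 / 0.326 = 1.5361
A₂/A₁ = e^1.5361 ≈ 4.647

4.65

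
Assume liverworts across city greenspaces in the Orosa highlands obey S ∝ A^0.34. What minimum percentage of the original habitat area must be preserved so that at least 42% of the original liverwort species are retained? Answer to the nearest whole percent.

8%

Need (A_new/A_old)^0.34 = 0.42, so A_new/A_old = 0.42^(1/0.34) = 0.42^2.941
ln(A_new/A_old) = ln 0.42 / 0.34 = -0.8675 / 0.34 = -2.5515
A_new/A_old = e^-2.5515 ≈ 0.07797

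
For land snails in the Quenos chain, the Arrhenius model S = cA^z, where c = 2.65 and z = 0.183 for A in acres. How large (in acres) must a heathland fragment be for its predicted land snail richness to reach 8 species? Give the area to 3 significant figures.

8 = 2.65 × A^0.183  ⇒  A^0.183 = 8/2.65 = 3.019
ln A = ln(3.019) / 0.183 = 1.1049 / 0.183 = 6.0376
A = e^6.0376 ≈ 418.9 acres

419 acres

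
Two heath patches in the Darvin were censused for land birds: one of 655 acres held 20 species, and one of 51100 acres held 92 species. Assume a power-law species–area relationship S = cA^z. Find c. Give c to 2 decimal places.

2.06

z = ln(S₂/S₁) / ln(A₂/A₁) = ln(92/20) / ln(51100/655) = 1.5261 / 4.3569 = 0.3503
c = S₁ / A₁^z = 20 / 655^0.3503 = 20 / 9.692 = 2.064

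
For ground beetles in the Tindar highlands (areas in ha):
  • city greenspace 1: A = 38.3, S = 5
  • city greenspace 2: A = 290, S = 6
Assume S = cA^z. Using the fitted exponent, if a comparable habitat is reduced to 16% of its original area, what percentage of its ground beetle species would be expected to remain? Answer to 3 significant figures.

84.8%

z = ln(6/5) / ln(290/38.3) = 0.1823 / 2.0244 = 0.0901
S_new/S_old = (A_new/A_old)^z = 0.16^0.0901 = exp(0.0901 × -1.8326) = 0.8479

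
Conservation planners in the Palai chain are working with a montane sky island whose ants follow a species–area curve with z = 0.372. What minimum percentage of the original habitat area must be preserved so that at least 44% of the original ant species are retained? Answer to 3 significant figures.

Need (A_new/A_old)^0.372 = 0.44, so A_new/A_old = 0.44^(1/0.372) = 0.44^2.688
ln(A_new/A_old) = ln 0.44 / 0.372 = -0.8210 / 0.372 = -2.2069
A_new/A_old = e^-2.2069 ≈ 0.11

11.0%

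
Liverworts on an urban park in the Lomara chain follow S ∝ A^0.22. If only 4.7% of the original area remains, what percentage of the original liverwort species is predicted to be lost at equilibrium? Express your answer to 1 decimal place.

49.0%

S_new/S_old = (A_new/A_old)^z = 0.047^0.22
= exp(0.22 × ln 0.047) = exp(0.22 × -3.0576) = exp(-0.6727) ≈ 0.5103
Fraction lost = 1 − 0.5103 = 0.4897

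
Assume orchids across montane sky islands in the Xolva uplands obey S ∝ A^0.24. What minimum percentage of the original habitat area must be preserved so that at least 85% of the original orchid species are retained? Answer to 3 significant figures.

Need (A_new/A_old)^0.24 = 0.85, so A_new/A_old = 0.85^(1/0.24) = 0.85^4.167
ln(A_new/A_old) = ln 0.85 / 0.24 = -0.1625 / 0.24 = -0.6772
A_new/A_old = e^-0.6772 ≈ 0.5081

50.8%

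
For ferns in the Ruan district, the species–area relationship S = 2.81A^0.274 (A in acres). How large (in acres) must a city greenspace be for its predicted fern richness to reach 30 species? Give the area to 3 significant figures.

30 = 2.81 × A^0.274  ⇒  A^0.274 = 30/2.81 = 10.68
ln A = ln(10.68) / 0.274 = 2.3680 / 0.274 = 8.6424
A = e^8.6424 ≈ 5667 acres

5670 acres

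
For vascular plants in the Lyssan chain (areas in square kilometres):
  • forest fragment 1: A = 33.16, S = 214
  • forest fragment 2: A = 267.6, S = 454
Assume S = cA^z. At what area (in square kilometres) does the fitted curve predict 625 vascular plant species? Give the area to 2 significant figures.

z = ln(454/214) / ln(267.6/33.16) = 0.7521 / 2.0881 = 0.3602
c = 214 / 33.16^0.3602 = 214 / 3.529 = 60.63
A = (625/60.63)^(1/0.3602) ⇒ ln A = ln(10.31)/0.3602 = 6.4770
A = e^6.4770 ≈ 650 square kilometres

650 square kilometres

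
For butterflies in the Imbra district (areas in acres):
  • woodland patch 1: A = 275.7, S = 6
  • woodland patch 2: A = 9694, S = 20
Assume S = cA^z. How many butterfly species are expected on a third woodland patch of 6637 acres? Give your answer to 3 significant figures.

z = ln(20/6) / ln(9694/275.7) = 1.2040 / 3.5599 = 0.3382
c = 6 / 275.7^0.3382 = 6 / 6.689 = 0.897
S₃ = 0.897 × 6637^0.3382 = 0.897 × 19.62 ≈ 17.59

17.6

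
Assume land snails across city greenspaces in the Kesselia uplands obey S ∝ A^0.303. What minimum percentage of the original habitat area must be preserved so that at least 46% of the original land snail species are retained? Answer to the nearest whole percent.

Need (A_new/A_old)^0.303 = 0.46, so A_new/A_old = 0.46^(1/0.303) = 0.46^3.3
ln(A_new/A_old) = ln 0.46 / 0.303 = -0.7765 / 0.303 = -2.5628
A_new/A_old = e^-2.5628 ≈ 0.07709

8%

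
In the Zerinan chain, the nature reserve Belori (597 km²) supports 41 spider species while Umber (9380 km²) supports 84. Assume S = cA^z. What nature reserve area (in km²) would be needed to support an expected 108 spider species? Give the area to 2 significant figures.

25000 km²

z = ln(84/41) / ln(9380/597) = 0.7172 / 2.7544 = 0.2604
c = 41 / 597^0.2604 = 41 / 5.283 = 7.761
A = (108/7.761)^(1/0.2604) ⇒ ln A = ln(13.92)/0.2604 = 10.1115
A = e^10.1115 ≈ 24623 km²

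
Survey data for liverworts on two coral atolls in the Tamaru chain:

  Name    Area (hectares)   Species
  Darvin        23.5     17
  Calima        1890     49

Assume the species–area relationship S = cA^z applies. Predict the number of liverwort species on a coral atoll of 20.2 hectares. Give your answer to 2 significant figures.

z = ln(49/17) / ln(1890/23.5) = 1.0586 / 4.3873 = 0.2413
c = 17 / 23.5^0.2413 = 17 / 2.142 = 7.936
S₃ = 7.936 × 20.2^0.2413 = 7.936 × 2.065 ≈ 16.39

16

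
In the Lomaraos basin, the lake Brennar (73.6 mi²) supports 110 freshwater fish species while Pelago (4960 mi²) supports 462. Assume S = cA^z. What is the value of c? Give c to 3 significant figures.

25.4

z = ln(S₂/S₁) / ln(A₂/A₁) = ln(462/110) / ln(4960/73.6) = 1.4351 / 4.2105 = 0.3408
c = S₁ / A₁^z = 110 / 73.6^0.3408 = 110 / 4.328 = 25.42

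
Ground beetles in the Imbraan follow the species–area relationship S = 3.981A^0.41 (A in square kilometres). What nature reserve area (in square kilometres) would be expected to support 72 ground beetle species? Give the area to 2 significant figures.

72 = 3.981 × A^0.41  ⇒  A^0.41 = 72/3.981 = 18.09
ln A = ln(18.09) / 0.41 = 2.8951 / 0.41 = 7.0613
A = e^7.0613 ≈ 1166 square kilometres

1200 square kilometres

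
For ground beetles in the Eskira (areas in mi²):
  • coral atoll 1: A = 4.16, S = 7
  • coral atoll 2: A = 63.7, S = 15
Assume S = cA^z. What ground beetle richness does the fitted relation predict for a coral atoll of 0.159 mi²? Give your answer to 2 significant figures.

z = ln(15/7) / ln(63.7/4.16) = 0.7621 / 2.7287 = 0.2793
c = 7 / 4.16^0.2793 = 7 / 1.489 = 4.701
S₃ = 4.701 × 0.159^0.2793 = 4.701 × 0.5983 ≈ 2.813

2.8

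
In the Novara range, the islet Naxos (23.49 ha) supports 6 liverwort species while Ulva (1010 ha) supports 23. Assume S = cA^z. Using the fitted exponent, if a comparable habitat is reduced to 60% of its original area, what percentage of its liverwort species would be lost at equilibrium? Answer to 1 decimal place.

z = ln(23/6) / ln(1010/23.49) = 1.3437 / 3.7611 = 0.3573
S_new/S_old = (A_new/A_old)^z = 0.6^0.3573 = exp(0.3573 × -0.5108) = 0.8332
Fraction lost = 1 − 0.8332 = 0.1668

16.7%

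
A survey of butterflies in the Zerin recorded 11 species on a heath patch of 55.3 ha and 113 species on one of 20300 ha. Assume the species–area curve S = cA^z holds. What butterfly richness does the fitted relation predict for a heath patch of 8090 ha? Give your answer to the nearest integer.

z = ln(113/11) / ln(20300/55.3) = 2.3295 / 5.9056 = 0.3945
c = 11 / 55.3^0.3945 = 11 / 4.869 = 2.259
S₃ = 2.259 × 8090^0.3945 = 2.259 × 34.79 ≈ 78.61

79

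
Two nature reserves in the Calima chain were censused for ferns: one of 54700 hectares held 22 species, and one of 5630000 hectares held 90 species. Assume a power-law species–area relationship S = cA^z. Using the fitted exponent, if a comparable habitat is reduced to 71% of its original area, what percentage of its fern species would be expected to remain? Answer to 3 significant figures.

z = ln(90/22) / ln(5630000/54700) = 1.4088 / 4.6340 = 0.3040
S_new/S_old = (A_new/A_old)^z = 0.71^0.3040 = exp(0.3040 × -0.3425) = 0.9011

90.1%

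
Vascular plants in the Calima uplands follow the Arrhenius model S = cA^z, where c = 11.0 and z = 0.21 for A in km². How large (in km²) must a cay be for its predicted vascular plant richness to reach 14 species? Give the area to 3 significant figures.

14 = 11 × A^0.21  ⇒  A^0.21 = 14/11 = 1.273
ln A = ln(1.273) / 0.21 = 0.2412 / 0.21 = 1.1484
A = e^1.1484 ≈ 3.153 km²

3.15 km²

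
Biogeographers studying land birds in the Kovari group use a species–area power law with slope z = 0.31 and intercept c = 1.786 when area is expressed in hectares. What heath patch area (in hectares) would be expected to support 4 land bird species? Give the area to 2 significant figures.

4 = 1.786 × A^0.31  ⇒  A^0.31 = 4/1.786 = 2.24
ln A = ln(2.24) / 0.31 = 0.8063 / 0.31 = 2.6010
A = e^2.6010 ≈ 13.48 hectares

13 hectares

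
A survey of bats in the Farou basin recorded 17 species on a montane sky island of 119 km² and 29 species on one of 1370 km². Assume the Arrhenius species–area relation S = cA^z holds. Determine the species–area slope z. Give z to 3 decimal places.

0.219

Taking logs: ln S = ln c + z ln A, so z = (ln S₂ − ln S₁)/(ln A₂ − ln A₁).
z = ln(29/17) / ln(1370/119) = ln(1.706) / ln(11.51) = 0.5341 / 2.4434 = 0.2186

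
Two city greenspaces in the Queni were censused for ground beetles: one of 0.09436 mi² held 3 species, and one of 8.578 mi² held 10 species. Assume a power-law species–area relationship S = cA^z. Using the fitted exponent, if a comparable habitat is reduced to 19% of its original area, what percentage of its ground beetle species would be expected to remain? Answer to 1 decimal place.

z = ln(10/3) / ln(8.578/0.09436) = 1.2040 / 4.5098 = 0.2670
S_new/S_old = (A_new/A_old)^z = 0.19^0.2670 = exp(0.2670 × -1.6607) = 0.6419

64.2%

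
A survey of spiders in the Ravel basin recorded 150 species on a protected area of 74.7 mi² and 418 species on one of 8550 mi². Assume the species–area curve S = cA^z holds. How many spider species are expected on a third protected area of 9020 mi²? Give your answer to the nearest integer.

423

z = ln(418/150) / ln(8550/74.7) = 1.0248 / 4.7402 = 0.2162
c = 150 / 74.7^0.2162 = 150 / 2.541 = 59.03
S₃ = 59.03 × 9020^0.2162 = 59.03 × 7.164 ≈ 422.9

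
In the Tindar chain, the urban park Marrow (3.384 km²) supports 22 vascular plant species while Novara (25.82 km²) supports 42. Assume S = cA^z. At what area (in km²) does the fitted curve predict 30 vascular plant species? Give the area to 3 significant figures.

8.97 km²

z = ln(42/22) / ln(25.82/3.384) = 0.6466 / 2.0321 = 0.3182
c = 22 / 3.384^0.3182 = 22 / 1.474 = 14.93
A = (30/14.93)^(1/0.3182) ⇒ ln A = ln(2.01)/0.3182 = 2.1938
A = e^2.1938 ≈ 8.969 km²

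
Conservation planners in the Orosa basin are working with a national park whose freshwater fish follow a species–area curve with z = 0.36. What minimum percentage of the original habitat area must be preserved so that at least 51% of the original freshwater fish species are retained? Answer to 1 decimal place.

Need (A_new/A_old)^0.36 = 0.51, so A_new/A_old = 0.51^(1/0.36) = 0.51^2.778
ln(A_new/A_old) = ln 0.51 / 0.36 = -0.6733 / 0.36 = -1.8704
A_new/A_old = e^-1.8704 ≈ 0.1541

15.4%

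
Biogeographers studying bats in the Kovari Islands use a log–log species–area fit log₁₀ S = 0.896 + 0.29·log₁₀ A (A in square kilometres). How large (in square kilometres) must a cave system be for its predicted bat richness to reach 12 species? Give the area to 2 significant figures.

4.3 square kilometres

12 = 7.87 × A^0.29  ⇒  A^0.29 = 12/7.87 = 1.525
ln A = ln(1.525) / 0.29 = 0.4218 / 0.29 = 1.4544
A = e^1.4544 ≈ 4.282 square kilometres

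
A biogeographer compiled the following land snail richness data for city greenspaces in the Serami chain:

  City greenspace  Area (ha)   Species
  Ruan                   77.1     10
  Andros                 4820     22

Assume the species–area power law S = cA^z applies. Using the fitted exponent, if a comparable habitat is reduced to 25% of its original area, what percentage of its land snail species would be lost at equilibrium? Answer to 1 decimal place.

z = ln(22/10) / ln(4820/77.1) = 0.7885 / 4.1354 = 0.1907
S_new/S_old = (A_new/A_old)^z = 0.25^0.1907 = exp(0.1907 × -1.3863) = 0.7677
Fraction lost = 1 − 0.7677 = 0.2323

23.2%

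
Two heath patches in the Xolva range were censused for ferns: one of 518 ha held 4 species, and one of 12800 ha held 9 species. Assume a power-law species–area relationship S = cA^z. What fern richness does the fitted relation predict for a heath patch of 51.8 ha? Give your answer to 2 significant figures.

z = ln(9/4) / ln(12800/518) = 0.8109 / 3.2072 = 0.2528
c = 4 / 518^0.2528 = 4 / 4.856 = 0.8237
S₃ = 0.8237 × 51.8^0.2528 = 0.8237 × 2.713 ≈ 2.235

2.2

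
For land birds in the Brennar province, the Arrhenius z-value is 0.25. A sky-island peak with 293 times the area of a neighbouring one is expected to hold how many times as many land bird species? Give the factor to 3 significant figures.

4.14

S₂/S₁ = (A₂/A₁)^z = 293^0.25
ln(S₂/S₁) = 0.25 × ln 293 = 0.25 × 5.6802 = 1.4200
S₂/S₁ = e^1.4200 ≈ 4.137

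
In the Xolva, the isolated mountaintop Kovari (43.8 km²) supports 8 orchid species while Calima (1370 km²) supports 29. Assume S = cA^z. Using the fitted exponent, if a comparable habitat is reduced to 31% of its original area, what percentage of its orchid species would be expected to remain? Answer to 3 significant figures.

z = ln(29/8) / ln(1370/43.8) = 1.2879 / 3.4429 = 0.3741
S_new/S_old = (A_new/A_old)^z = 0.31^0.3741 = exp(0.3741 × -1.1712) = 0.6453

64.5%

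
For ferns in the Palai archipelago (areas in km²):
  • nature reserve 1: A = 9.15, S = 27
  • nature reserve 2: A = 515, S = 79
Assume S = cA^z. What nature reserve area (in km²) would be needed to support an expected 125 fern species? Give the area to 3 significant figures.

z = ln(79/27) / ln(515/9.15) = 1.0736 / 4.0304 = 0.2664
c = 27 / 9.15^0.2664 = 27 / 1.803 = 14.97
A = (125/14.97)^(1/0.2664) ⇒ ln A = ln(8.349)/0.2664 = 7.9668
A = e^7.9668 ≈ 2884 km²

2880 km²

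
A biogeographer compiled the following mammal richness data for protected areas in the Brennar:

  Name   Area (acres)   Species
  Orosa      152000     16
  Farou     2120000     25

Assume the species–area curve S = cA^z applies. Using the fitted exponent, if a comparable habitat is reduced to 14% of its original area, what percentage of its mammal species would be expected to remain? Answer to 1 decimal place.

71.7%

z = ln(25/16) / ln(2120000/152000) = 0.4463 / 2.6353 = 0.1694
S_new/S_old = (A_new/A_old)^z = 0.14^0.1694 = exp(0.1694 × -1.9661) = 0.7168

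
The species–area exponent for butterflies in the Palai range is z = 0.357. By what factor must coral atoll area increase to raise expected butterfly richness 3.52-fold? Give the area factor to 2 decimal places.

33.96

(A₂/A₁)^0.357 = 3.52, so A₂/A₁ = 3.52^(1/0.357) = 3.52^2.801
ln(A₂/A₁) = ln 3.52 / 0.357 = 1.2585 / 0.357 = 3.5251
A₂/A₁ = e^3.5251 ≈ 33.96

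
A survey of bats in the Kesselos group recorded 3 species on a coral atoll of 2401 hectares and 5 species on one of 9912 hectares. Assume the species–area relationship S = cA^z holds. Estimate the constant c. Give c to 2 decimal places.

z = ln(S₂/S₁) / ln(A₂/A₁) = ln(5/3) / ln(9912/2401) = 0.5108 / 1.4179 = 0.3603
c = S₁ / A₁^z = 3 / 2401^0.3603 = 3 / 16.52 = 0.1817

0.18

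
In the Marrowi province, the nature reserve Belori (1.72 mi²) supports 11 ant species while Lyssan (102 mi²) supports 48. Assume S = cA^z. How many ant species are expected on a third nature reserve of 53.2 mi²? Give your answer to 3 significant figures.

38.0

z = ln(48/11) / ln(102/1.72) = 1.4733 / 4.0826 = 0.3609
c = 11 / 1.72^0.3609 = 11 / 1.216 = 9.045
S₃ = 9.045 × 53.2^0.3609 = 9.045 × 4.196 ≈ 37.95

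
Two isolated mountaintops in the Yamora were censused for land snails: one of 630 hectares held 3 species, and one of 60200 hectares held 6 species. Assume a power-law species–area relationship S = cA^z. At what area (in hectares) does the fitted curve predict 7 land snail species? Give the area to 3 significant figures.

166000 hectares

z = ln(6/3) / ln(60200/630) = 0.6931 / 4.5597 = 0.1520
c = 3 / 630^0.1520 = 3 / 2.664 = 1.126
A = (7/1.126)^(1/0.1520) ⇒ ln A = ln(6.216)/0.1520 = 12.0195
A = e^12.0195 ≈ 165955 hectares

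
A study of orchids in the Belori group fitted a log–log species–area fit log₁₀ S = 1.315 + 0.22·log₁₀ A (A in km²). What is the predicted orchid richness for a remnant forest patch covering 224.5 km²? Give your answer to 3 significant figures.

S = 20.65 × 224.5^0.22
ln S = ln 20.65 + 0.22 × ln 224.5 = 3.0279 + 0.22 × 5.4139 = 4.2190
S = e^4.2190 ≈ 67.96

68.0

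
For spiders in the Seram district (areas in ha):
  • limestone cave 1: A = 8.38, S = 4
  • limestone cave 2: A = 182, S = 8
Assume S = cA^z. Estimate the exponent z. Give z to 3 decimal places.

0.225

Taking logs: ln S = ln c + z ln A, so z = (ln S₂ − ln S₁)/(ln A₂ − ln A₁).
z = ln(8/4) / ln(182/8.38) = ln(2) / ln(21.72) = 0.6931 / 3.0782 = 0.2252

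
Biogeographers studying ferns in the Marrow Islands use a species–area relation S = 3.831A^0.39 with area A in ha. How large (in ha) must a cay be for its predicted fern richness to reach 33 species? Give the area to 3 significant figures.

33 = 3.831 × A^0.39  ⇒  A^0.39 = 33/3.831 = 8.614
ln A = ln(8.614) / 0.39 = 2.1534 / 0.39 = 5.5215
A = e^5.5215 ≈ 250 ha

250 ha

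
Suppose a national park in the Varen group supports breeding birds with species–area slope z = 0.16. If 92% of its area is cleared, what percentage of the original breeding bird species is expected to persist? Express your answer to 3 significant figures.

66.8%

S_new/S_old = (A_new/A_old)^z = 0.08^0.16
= exp(0.16 × ln 0.08) = exp(0.16 × -2.5257) = exp(-0.4041) ≈ 0.6676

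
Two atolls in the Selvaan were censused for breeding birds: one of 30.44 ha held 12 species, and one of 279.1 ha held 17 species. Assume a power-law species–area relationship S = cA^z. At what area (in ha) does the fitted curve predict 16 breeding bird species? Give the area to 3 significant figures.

190 ha

z = ln(17/12) / ln(279.1/30.44) = 0.3483 / 2.2158 = 0.1572
c = 12 / 30.44^0.1572 = 12 / 1.711 = 7.014
A = (16/7.014)^(1/0.1572) ⇒ ln A = ln(2.281)/0.1572 = 5.2459
A = e^5.2459 ≈ 189.8 ha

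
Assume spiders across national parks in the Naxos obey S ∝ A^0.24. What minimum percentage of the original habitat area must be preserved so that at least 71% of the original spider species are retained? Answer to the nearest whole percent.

24%

Need (A_new/A_old)^0.24 = 0.71, so A_new/A_old = 0.71^(1/0.24) = 0.71^4.167
ln(A_new/A_old) = ln 0.71 / 0.24 = -0.3425 / 0.24 = -1.4270
A_new/A_old = e^-1.4270 ≈ 0.24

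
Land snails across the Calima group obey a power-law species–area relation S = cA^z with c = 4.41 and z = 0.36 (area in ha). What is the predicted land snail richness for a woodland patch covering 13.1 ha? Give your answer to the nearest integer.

S = 4.41 × 13.1^0.36
ln S = ln 4.41 + 0.36 × ln 13.1 = 1.4839 + 0.36 × 2.5726 = 2.4100
S = e^2.4100 ≈ 11.13

11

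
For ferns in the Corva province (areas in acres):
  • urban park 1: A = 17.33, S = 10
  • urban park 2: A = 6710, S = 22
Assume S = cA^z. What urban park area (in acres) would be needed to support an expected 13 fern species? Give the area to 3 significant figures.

126 acres

z = ln(22/10) / ln(6710/17.33) = 0.7885 / 5.9589 = 0.1323
c = 10 / 17.33^0.1323 = 10 / 1.459 = 6.856
A = (13/6.856)^(1/0.1323) ⇒ ln A = ln(1.896)/0.1323 = 4.8353
A = e^4.8353 ≈ 125.9 acres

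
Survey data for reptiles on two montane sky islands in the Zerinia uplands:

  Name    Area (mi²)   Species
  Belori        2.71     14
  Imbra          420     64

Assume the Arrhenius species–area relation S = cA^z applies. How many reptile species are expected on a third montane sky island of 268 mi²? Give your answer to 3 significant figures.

55.9

z = ln(64/14) / ln(420/2.71) = 1.5198 / 5.0433 = 0.3014
c = 14 / 2.71^0.3014 = 14 / 1.35 = 10.37
S₃ = 10.37 × 268^0.3014 = 10.37 × 5.392 ≈ 55.9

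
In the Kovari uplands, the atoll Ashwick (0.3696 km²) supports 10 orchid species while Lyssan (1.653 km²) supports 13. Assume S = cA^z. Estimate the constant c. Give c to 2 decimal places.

11.90

z = ln(S₂/S₁) / ln(A₂/A₁) = ln(13/10) / ln(1.653/0.3696) = 0.2624 / 1.4979 = 0.1752
c = S₁ / A₁^z = 10 / 0.3696^0.1752 = 10 / 0.84 = 11.9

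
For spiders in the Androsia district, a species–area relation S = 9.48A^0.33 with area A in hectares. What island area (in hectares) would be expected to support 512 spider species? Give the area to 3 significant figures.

178000 hectares

512 = 9.48 × A^0.33  ⇒  A^0.33 = 512/9.48 = 54.01
ln A = ln(54.01) / 0.33 = 3.9891 / 0.33 = 12.0883
A = e^12.0883 ≈ 177780 hectares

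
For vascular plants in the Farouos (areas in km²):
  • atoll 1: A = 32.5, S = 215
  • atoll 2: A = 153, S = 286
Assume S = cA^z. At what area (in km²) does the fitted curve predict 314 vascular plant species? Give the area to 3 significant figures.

z = ln(286/215) / ln(153/32.5) = 0.2854 / 1.5492 = 0.1842
c = 215 / 32.5^0.1842 = 215 / 1.899 = 113.2
A = (314/113.2)^(1/0.1842) ⇒ ln A = ln(2.773)/0.1842 = 5.5375
A = e^5.5375 ≈ 254 km²

254 km²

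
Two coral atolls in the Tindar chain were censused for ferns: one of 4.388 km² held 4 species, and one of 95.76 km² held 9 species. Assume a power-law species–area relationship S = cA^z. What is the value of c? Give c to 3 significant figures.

z = ln(S₂/S₁) / ln(A₂/A₁) = ln(9/4) / ln(95.76/4.388) = 0.8109 / 3.0830 = 0.2630
c = S₁ / A₁^z = 4 / 4.388^0.2630 = 4 / 1.475 = 2.711

2.71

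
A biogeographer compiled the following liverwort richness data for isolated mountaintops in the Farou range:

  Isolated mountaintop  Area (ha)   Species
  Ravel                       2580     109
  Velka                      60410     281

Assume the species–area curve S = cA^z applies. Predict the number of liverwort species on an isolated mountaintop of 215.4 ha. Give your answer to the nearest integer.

z = ln(281/109) / ln(60410/2580) = 0.9470 / 3.1534 = 0.3003
c = 109 / 2580^0.3003 = 109 / 10.58 = 10.3
S₃ = 10.3 × 215.4^0.3003 = 10.3 × 5.02 ≈ 51.71

52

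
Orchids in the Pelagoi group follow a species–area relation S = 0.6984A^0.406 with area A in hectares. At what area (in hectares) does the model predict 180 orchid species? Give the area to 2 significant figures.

870000 hectares

180 = 0.6984 × A^0.406  ⇒  A^0.406 = 180/0.6984 = 257.7
ln A = ln(257.7) / 0.406 = 5.5519 / 0.406 = 13.6747
A = e^13.6747 ≈ 868637 hectares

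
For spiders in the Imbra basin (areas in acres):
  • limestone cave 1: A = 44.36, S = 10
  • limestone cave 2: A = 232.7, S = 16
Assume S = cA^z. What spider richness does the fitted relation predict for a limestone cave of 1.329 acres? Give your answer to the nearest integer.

4

z = ln(16/10) / ln(232.7/44.36) = 0.4700 / 1.6574 = 0.2836
c = 10 / 44.36^0.2836 = 10 / 2.931 = 3.412
S₃ = 3.412 × 1.329^0.2836 = 3.412 × 1.084 ≈ 3.698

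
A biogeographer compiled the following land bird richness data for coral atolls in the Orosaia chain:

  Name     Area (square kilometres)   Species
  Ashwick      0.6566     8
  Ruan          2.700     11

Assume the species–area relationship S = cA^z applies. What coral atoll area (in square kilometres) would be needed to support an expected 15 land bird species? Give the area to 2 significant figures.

11 square kilometres

z = ln(11/8) / ln(2.7/0.6566) = 0.3185 / 1.4139 = 0.2252
c = 8 / 0.6566^0.2252 = 8 / 0.9096 = 8.795
A = (15/8.795)^(1/0.2252) ⇒ ln A = ln(1.706)/0.2252 = 2.3703
A = e^2.3703 ≈ 10.7 square kilometres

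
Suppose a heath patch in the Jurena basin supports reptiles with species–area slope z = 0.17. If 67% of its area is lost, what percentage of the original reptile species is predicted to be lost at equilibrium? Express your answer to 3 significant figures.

17.2%

S_new/S_old = (A_new/A_old)^z = 0.33^0.17
= exp(0.17 × ln 0.33) = exp(0.17 × -1.1087) = exp(-0.1885) ≈ 0.8282
Fraction lost = 1 − 0.8282 = 0.1718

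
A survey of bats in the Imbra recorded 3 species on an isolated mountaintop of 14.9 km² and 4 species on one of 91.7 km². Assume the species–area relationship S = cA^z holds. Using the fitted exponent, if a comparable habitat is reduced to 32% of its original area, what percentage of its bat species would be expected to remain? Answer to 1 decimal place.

z = ln(4/3) / ln(91.7/14.9) = 0.2877 / 1.8172 = 0.1583
S_new/S_old = (A_new/A_old)^z = 0.32^0.1583 = exp(0.1583 × -1.1394) = 0.8349

83.5%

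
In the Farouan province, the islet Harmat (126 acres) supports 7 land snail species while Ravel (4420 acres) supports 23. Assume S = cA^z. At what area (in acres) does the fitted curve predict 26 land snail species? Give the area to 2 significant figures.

6400 acres

z = ln(23/7) / ln(4420/126) = 1.1896 / 3.5576 = 0.3344
c = 7 / 126^0.3344 = 7 / 5.039 = 1.389
A = (26/1.389)^(1/0.3344) ⇒ ln A = ln(18.72)/0.3344 = 8.7606
A = e^8.7606 ≈ 6378 acres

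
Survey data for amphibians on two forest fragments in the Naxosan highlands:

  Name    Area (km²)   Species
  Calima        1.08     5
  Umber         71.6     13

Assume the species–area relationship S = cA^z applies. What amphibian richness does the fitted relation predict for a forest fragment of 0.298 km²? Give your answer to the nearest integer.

4

z = ln(13/5) / ln(71.6/1.08) = 0.9555 / 4.1941 = 0.2278
c = 5 / 1.08^0.2278 = 5 / 1.018 = 4.913
S₃ = 4.913 × 0.298^0.2278 = 4.913 × 0.759 ≈ 3.729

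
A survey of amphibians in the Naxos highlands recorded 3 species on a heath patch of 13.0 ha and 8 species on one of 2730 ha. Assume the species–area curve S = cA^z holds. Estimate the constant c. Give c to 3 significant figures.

1.87

z = ln(S₂/S₁) / ln(A₂/A₁) = ln(8/3) / ln(2730/13) = 0.9808 / 5.3471 = 0.1834
c = S₁ / A₁^z = 3 / 13^0.1834 = 3 / 1.601 = 1.874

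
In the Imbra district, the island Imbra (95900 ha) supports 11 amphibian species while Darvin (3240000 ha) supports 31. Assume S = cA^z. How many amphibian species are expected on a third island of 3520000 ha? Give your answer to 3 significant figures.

31.8

z = ln(31/11) / ln(3240000/95900) = 1.0361 / 3.5200 = 0.2943
c = 11 / 95900^0.2943 = 11 / 29.27 = 0.3759
S₃ = 0.3759 × 3520000^0.2943 = 0.3759 × 84.51 ≈ 31.77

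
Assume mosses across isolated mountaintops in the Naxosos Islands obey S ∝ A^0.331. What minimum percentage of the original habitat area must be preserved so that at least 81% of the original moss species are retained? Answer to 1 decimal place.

52.9%

Need (A_new/A_old)^0.331 = 0.81, so A_new/A_old = 0.81^(1/0.331) = 0.81^3.021
ln(A_new/A_old) = ln 0.81 / 0.331 = -0.2107 / 0.331 = -0.6366
A_new/A_old = e^-0.6366 ≈ 0.5291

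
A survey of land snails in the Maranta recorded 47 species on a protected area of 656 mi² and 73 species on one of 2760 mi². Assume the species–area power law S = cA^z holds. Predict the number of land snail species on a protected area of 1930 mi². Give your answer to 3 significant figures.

65.4

z = ln(73/47) / ln(2760/656) = 0.4403 / 1.4368 = 0.3064
c = 47 / 656^0.3064 = 47 / 7.299 = 6.44
S₃ = 6.44 × 1930^0.3064 = 6.44 × 10.16 ≈ 65.42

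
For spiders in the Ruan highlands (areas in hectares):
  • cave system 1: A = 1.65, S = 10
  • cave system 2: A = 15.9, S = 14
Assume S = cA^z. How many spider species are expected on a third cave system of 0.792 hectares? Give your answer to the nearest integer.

9

z = ln(14/10) / ln(15.9/1.65) = 0.3365 / 2.2655 = 0.1485
c = 10 / 1.65^0.1485 = 10 / 1.077 = 9.283
S₃ = 9.283 × 0.792^0.1485 = 9.283 × 0.966 ≈ 8.967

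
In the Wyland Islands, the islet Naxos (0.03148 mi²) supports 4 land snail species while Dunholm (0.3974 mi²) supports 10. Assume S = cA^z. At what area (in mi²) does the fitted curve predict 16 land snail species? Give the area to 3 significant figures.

1.46 mi²

z = ln(10/4) / ln(0.3974/0.03148) = 0.9163 / 2.5356 = 0.3614
c = 4 / 0.03148^0.3614 = 4 / 0.2866 = 13.96
A = (16/13.96)^(1/0.3614) ⇒ ln A = ln(1.146)/0.3614 = 0.3778
A = e^0.3778 ≈ 1.459 mi²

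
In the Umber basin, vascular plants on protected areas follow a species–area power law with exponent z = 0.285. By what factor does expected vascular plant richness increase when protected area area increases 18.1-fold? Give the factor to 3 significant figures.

S₂/S₁ = (A₂/A₁)^z = 18.1^0.285
ln(S₂/S₁) = 0.285 × ln 18.1 = 0.285 × 2.8959 = 0.8253
S₂/S₁ = e^0.8253 ≈ 2.283

2.28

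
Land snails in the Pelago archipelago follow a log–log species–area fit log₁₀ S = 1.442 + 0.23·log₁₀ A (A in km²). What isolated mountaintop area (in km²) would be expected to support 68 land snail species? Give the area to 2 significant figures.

68 = 27.67 × A^0.23  ⇒  A^0.23 = 68/27.67 = 2.458
ln A = ln(2.458) / 0.23 = 0.8992 / 0.23 = 3.9095
A = e^3.9095 ≈ 49.87 km²

50 km²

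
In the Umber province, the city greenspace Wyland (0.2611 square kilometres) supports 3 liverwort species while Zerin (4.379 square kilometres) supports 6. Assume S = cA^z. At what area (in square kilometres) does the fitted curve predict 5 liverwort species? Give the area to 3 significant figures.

z = ln(6/3) / ln(4.379/0.2611) = 0.6931 / 2.8197 = 0.2458
c = 3 / 0.2611^0.2458 = 3 / 0.7188 = 4.173
A = (5/4.173)^(1/0.2458) ⇒ ln A = ln(1.198)/0.2458 = 0.7351
A = e^0.7351 ≈ 2.086 square kilometres

2.09 square kilometres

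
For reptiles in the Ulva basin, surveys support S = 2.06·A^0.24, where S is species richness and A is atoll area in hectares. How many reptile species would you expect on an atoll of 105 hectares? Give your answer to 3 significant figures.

S = 2.06 × 105^0.24
ln S = ln 2.06 + 0.24 × ln 105 = 0.7227 + 0.24 × 4.6540 = 1.8397
S = e^1.8397 ≈ 6.294

6.29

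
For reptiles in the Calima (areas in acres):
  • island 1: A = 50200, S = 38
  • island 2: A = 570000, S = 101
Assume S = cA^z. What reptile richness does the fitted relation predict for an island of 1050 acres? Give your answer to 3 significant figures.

8.02

z = ln(101/38) / ln(570000/50200) = 0.9775 / 2.4296 = 0.4023
c = 38 / 50200^0.4023 = 38 / 77.85 = 0.4881
S₃ = 0.4881 × 1050^0.4023 = 0.4881 × 16.43 ≈ 8.018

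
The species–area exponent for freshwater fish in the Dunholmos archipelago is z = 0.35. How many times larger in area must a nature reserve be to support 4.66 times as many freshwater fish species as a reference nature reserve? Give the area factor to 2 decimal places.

(A₂/A₁)^0.35 = 4.66, so A₂/A₁ = 4.66^(1/0.35) = 4.66^2.857
ln(A₂/A₁) = ln 4.66 / 0.35 = 1.5390 / 0.35 = 4.3972
A₂/A₁ = e^4.3972 ≈ 81.22

81.22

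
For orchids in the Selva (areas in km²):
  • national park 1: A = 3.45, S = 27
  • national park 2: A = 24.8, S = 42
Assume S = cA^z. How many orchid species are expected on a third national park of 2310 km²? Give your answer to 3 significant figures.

z = ln(42/27) / ln(24.8/3.45) = 0.4418 / 1.9725 = 0.2240
c = 27 / 3.45^0.2240 = 27 / 1.32 = 20.46
S₃ = 20.46 × 2310^0.2240 = 20.46 × 5.668 ≈ 116

116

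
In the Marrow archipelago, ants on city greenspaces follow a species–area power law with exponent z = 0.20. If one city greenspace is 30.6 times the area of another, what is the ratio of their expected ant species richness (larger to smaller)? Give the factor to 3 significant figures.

1.98

S₂/S₁ = (A₂/A₁)^z = 30.6^0.2
ln(S₂/S₁) = 0.2 × ln 30.6 = 0.2 × 3.4210 = 0.6842
S₂/S₁ = e^0.6842 ≈ 1.982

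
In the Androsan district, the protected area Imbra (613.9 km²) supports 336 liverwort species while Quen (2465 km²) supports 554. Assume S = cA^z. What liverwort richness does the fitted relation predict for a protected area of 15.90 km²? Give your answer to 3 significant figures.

z = ln(554/336) / ln(2465/613.9) = 0.5001 / 1.3901 = 0.3597
c = 336 / 613.9^0.3597 = 336 / 10.07 = 33.37
S₃ = 33.37 × 15.9^0.3597 = 33.37 × 2.705 ≈ 90.28

90.3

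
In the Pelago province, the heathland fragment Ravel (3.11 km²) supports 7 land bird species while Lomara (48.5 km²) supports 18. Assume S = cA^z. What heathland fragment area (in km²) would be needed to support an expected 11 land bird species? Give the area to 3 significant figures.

z = ln(18/7) / ln(48.5/3.11) = 0.9445 / 2.7469 = 0.3438
c = 7 / 3.11^0.3438 = 7 / 1.477 = 4.739
A = (11/4.739)^(1/0.3438) ⇒ ln A = ln(2.321)/0.3438 = 2.4492
A = e^2.4492 ≈ 11.58 km²

11.6 km²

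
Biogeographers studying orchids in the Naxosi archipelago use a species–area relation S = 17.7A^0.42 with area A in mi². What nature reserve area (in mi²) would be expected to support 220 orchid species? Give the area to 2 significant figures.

400 mi²

220 = 17.7 × A^0.42  ⇒  A^0.42 = 220/17.7 = 12.43
ln A = ln(12.43) / 0.42 = 2.5201 / 0.42 = 6.0001
A = e^6.0001 ≈ 403.5 mi²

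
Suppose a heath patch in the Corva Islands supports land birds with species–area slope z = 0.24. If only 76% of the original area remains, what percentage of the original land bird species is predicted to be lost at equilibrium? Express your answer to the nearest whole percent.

S_new/S_old = (A_new/A_old)^z = 0.76^0.24
= exp(0.24 × ln 0.76) = exp(0.24 × -0.2744) = exp(-0.0659) ≈ 0.9363
Fraction lost = 1 − 0.9363 = 0.06374

6%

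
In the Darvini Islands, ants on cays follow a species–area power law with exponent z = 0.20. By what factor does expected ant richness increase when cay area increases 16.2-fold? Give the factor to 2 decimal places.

1.75

S₂/S₁ = (A₂/A₁)^z = 16.2^0.2
ln(S₂/S₁) = 0.2 × ln 16.2 = 0.2 × 2.7850 = 0.5570
S₂/S₁ = e^0.5570 ≈ 1.745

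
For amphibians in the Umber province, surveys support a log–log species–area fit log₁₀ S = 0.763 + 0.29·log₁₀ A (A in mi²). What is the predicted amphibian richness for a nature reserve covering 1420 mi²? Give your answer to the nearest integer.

48

S = 5.794 × 1420^0.29
ln S = ln 5.794 + 0.29 × ln 1420 = 1.7569 + 0.29 × 7.2584 = 3.8618
S = e^3.8618 ≈ 47.55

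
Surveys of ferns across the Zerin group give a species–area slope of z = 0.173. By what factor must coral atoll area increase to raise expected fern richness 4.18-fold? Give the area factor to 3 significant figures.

(A₂/A₁)^0.173 = 4.18, so A₂/A₁ = 4.18^(1/0.173) = 4.18^5.78
ln(A₂/A₁) = ln 4.18 / 0.173 = 1.4303 / 0.173 = 8.2677
A₂/A₁ = e^8.2677 ≈ 3896

3900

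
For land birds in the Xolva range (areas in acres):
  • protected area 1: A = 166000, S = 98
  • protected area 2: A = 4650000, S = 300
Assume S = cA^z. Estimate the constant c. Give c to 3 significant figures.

z = ln(S₂/S₁) / ln(A₂/A₁) = ln(300/98) / ln(4650000/166000) = 1.1188 / 3.3326 = 0.3357
c = S₁ / A₁^z = 98 / 166000^0.3357 = 98 / 56.55 = 1.733

1.73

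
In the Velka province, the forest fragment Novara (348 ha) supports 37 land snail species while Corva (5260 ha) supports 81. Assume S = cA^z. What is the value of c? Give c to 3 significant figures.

z = ln(S₂/S₁) / ln(A₂/A₁) = ln(81/37) / ln(5260/348) = 0.7835 / 2.7157 = 0.2885
c = S₁ / A₁^z = 37 / 348^0.2885 = 37 / 5.411 = 6.838

6.84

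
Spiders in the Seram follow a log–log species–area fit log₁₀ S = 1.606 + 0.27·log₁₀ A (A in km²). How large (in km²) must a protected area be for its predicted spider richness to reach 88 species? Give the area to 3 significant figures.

88 = 40.36 × A^0.27  ⇒  A^0.27 = 88/40.36 = 2.18
ln A = ln(2.18) / 0.27 = 0.7794 / 0.27 = 2.8866
A = e^2.8866 ≈ 17.93 km²

17.9 km²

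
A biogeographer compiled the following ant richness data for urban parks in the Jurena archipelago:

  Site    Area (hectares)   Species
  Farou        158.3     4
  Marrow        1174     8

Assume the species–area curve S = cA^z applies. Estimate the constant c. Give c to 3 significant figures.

z = ln(S₂/S₁) / ln(A₂/A₁) = ln(8/4) / ln(1174/158.3) = 0.6931 / 2.0037 = 0.3459
c = S₁ / A₁^z = 4 / 158.3^0.3459 = 4 / 5.766 = 0.6937

0.694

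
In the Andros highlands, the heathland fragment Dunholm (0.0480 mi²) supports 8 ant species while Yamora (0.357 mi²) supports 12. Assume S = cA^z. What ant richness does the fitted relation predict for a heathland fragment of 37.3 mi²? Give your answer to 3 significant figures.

z = ln(12/8) / ln(0.357/0.048) = 0.4055 / 2.0065 = 0.2021
c = 8 / 0.048^0.2021 = 8 / 0.5414 = 14.78
S₃ = 14.78 × 37.3^0.2021 = 14.78 × 2.078 ≈ 30.7

30.7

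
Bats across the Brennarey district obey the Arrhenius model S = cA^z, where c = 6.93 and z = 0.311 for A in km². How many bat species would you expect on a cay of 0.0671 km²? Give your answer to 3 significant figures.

S = 6.93 × 0.0671^0.311 = 6.93 × 0.4316 ≈ 2.991

2.99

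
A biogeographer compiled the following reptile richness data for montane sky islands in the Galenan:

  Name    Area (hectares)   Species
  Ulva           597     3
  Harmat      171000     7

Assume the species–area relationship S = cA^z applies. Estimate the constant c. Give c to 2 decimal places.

z = ln(S₂/S₁) / ln(A₂/A₁) = ln(7/3) / ln(171000/597) = 0.8473 / 5.6575 = 0.1498
c = S₁ / A₁^z = 3 / 597^0.1498 = 3 / 2.605 = 1.152

1.15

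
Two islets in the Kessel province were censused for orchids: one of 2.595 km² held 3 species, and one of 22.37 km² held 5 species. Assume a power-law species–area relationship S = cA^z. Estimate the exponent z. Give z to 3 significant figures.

0.237

Taking logs: ln S = ln c + z ln A, so z = (ln S₂ − ln S₁)/(ln A₂ − ln A₁).
z = ln(5/3) / ln(22.37/2.595) = ln(1.667) / ln(8.62) = 0.5108 / 2.1541 = 0.2371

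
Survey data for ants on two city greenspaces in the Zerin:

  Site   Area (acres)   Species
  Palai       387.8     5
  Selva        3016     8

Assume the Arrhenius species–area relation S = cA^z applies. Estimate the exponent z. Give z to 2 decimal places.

Taking logs: ln S = ln c + z ln A, so z = (ln S₂ − ln S₁)/(ln A₂ − ln A₁).
z = ln(8/5) / ln(3016/387.8) = ln(1.6) / ln(7.777) = 0.4700 / 2.0512 = 0.2291

0.23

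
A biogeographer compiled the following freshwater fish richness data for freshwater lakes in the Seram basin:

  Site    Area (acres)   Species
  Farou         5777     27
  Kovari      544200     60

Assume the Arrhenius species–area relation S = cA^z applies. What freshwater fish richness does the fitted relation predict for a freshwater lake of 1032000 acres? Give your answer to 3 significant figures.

67.1

z = ln(60/27) / ln(544200/5777) = 0.7985 / 4.5454 = 0.1757
c = 27 / 5777^0.1757 = 27 / 4.58 = 5.896
S₃ = 5.896 × 1032000^0.1757 = 5.896 × 11.39 ≈ 67.14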